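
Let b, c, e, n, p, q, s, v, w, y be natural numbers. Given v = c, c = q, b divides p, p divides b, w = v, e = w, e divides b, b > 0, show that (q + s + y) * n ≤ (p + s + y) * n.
v = c and c = q, therefore v = q. b divides p and p divides b, so b = p. e = w and e divides b, therefore w divides b. Because w = v, v divides b. Since b > 0, v ≤ b. Since b = p, v ≤ p. v = q, so q ≤ p. Then q + s ≤ p + s. Then q + s + y ≤ p + s + y. By multiplying by a non-negative, (q + s + y) * n ≤ (p + s + y) * n.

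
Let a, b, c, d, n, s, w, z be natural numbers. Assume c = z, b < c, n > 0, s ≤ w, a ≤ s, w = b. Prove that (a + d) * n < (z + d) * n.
Because w = b and s ≤ w, s ≤ b. Since b < c, s < c. c = z, so s < z. a ≤ s, so a < z. Then a + d < z + d. Since n > 0, (a + d) * n < (z + d) * n.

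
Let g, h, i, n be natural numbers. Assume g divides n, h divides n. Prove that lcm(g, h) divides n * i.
Since g divides n and h divides n, lcm(g, h) divides n. Then lcm(g, h) divides n * i.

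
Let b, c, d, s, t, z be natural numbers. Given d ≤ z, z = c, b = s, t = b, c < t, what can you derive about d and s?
d < s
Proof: z = c and d ≤ z, so d ≤ c. t = b and b = s, thus t = s. Since c < t, c < s. Since d ≤ c, d < s.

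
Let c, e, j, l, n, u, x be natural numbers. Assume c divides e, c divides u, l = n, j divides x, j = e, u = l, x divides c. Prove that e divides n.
Because j = e and j divides x, e divides x. Since x divides c, e divides c. Since c divides e, c = e. Since u = l and c divides u, c divides l. l = n, so c divides n. c = e, so e divides n.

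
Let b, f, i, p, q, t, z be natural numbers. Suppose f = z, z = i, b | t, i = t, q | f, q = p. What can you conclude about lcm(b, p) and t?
lcm(b, p) | t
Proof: z = i and i = t, therefore z = t. Since q = p and q | f, p | f. f = z, so p | z. z = t, so p | t. Since b | t, lcm(b, p) | t.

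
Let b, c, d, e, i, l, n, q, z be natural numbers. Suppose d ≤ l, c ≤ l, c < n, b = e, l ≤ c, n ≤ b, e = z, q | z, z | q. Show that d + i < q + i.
Since z | q and q | z, z = q. e = z, so e = q. l ≤ c and c ≤ l, so l = c. Since d ≤ l, d ≤ c. From b = e and n ≤ b, n ≤ e. c < n, so c < e. d ≤ c, so d < e. Since e = q, d < q. Then d + i < q + i.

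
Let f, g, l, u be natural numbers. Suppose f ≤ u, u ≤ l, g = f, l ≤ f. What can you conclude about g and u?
g = u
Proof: u ≤ l and l ≤ f, thus u ≤ f. Since f ≤ u, f = u. g = f, so g = u.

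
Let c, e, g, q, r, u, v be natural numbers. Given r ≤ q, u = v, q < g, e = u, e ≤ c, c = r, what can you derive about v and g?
v < g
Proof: e = u and u = v, hence e = v. c = r and e ≤ c, hence e ≤ r. Since r ≤ q, e ≤ q. q < g, so e < g. e = v, so v < g.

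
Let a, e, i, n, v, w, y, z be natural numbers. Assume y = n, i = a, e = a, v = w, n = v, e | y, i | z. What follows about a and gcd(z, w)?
a | gcd(z, w)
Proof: i = a and i | z, hence a | z. y = n and n = v, thus y = v. Since e | y, e | v. e = a, so a | v. Since v = w, a | w. a | z, so a | gcd(z, w).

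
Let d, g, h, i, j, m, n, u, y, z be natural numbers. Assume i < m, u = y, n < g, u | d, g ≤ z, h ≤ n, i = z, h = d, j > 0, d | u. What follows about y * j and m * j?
y * j < m * j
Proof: d | u and u | d, so d = u. Since h = d, h = u. Since u = y, h = y. Since h ≤ n, y ≤ n. Since n < g and g ≤ z, n < z. i = z and i < m, hence z < m. Since n < z, n < m. Since y ≤ n, y < m. Since j > 0, y * j < m * j.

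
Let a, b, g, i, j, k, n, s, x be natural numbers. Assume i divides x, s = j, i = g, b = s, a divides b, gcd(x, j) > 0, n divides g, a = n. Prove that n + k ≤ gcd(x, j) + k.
i = g and i divides x, so g divides x. n divides g, so n divides x. From b = s and s = j, b = j. a = n and a divides b, thus n divides b. b = j, so n divides j. n divides x, so n divides gcd(x, j). gcd(x, j) > 0, so n ≤ gcd(x, j). Then n + k ≤ gcd(x, j) + k.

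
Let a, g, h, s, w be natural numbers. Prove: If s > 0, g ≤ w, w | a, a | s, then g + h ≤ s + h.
From w | a and a | s, w | s. Since s > 0, w ≤ s. Because g ≤ w, g ≤ s. Then g + h ≤ s + h.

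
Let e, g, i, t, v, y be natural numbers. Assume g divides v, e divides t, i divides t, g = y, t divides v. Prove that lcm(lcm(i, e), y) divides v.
i divides t and e divides t, thus lcm(i, e) divides t. t divides v, so lcm(i, e) divides v. g = y and g divides v, thus y divides v. lcm(i, e) divides v, so lcm(lcm(i, e), y) divides v.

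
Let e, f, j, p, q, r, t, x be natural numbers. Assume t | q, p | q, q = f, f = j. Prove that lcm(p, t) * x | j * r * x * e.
Because q = f and f = j, q = j. Because p | q and t | q, lcm(p, t) | q. Since q = j, lcm(p, t) | j. Then lcm(p, t) | j * r. Then lcm(p, t) * x | j * r * x. Then lcm(p, t) * x | j * r * x * e.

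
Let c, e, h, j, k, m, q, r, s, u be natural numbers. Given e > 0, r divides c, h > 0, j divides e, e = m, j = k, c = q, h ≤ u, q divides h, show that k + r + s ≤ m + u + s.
j = k and j divides e, therefore k divides e. e > 0, so k ≤ e. Since e = m, k ≤ m. c = q and r divides c, thus r divides q. Since q divides h, r divides h. Since h > 0, r ≤ h. Because h ≤ u, r ≤ u. Then r + s ≤ u + s. Since k ≤ m, k + r + s ≤ m + u + s.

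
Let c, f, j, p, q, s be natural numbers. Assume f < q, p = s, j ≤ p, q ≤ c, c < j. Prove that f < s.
From c < j and j ≤ p, c < p. q ≤ c, so q < p. Since f < q, f < p. Since p = s, f < s.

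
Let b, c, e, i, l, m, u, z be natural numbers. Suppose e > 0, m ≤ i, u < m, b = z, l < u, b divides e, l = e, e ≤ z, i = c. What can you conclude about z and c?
z < c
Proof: Since b divides e and e > 0, b ≤ e. Since b = z, z ≤ e. e ≤ z, so e = z. l < u and u < m, therefore l < m. Since l = e, e < m. Since i = c and m ≤ i, m ≤ c. Since e < m, e < c. e = z, so z < c.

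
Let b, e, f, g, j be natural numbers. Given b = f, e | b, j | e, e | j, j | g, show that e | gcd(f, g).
b = f and e | b, hence e | f. From j | e and e | j, j = e. Since j | g, e | g. Since e | f, e | gcd(f, g).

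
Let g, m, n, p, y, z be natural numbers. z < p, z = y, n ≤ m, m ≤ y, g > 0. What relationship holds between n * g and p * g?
n * g < p * g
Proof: Since n ≤ m and m ≤ y, n ≤ y. Because z = y and z < p, y < p. Because n ≤ y, n < p. Since g > 0, n * g < p * g.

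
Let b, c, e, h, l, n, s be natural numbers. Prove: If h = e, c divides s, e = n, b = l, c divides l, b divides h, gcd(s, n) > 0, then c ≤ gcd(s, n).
h = e and e = n, thus h = n. b = l and b divides h, thus l divides h. Since h = n, l divides n. Since c divides l, c divides n. c divides s, so c divides gcd(s, n). gcd(s, n) > 0, so c ≤ gcd(s, n).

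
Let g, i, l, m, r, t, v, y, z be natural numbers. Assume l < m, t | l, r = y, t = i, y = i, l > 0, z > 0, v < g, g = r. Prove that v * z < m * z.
Since r = y and y = i, r = i. g = r, so g = i. Since v < g, v < i. t = i and t | l, therefore i | l. Since l > 0, i ≤ l. l < m, so i < m. v < i, so v < m. Since z > 0, v * z < m * z.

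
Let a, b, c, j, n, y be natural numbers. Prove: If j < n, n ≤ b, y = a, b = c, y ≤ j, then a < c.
y = a and y ≤ j, thus a ≤ j. j < n and n ≤ b, therefore j < b. Because b = c, j < c. Since a ≤ j, a < c.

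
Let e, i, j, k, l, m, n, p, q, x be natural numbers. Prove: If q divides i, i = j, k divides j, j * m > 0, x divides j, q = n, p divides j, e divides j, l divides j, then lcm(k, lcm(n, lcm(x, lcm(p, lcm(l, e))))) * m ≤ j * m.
q = n and q divides i, so n divides i. i = j, so n divides j. Because l divides j and e divides j, lcm(l, e) divides j. p divides j, so lcm(p, lcm(l, e)) divides j. x divides j, so lcm(x, lcm(p, lcm(l, e))) divides j. Since n divides j, lcm(n, lcm(x, lcm(p, lcm(l, e)))) divides j. k divides j, so lcm(k, lcm(n, lcm(x, lcm(p, lcm(l, e))))) divides j. Then lcm(k, lcm(n, lcm(x, lcm(p, lcm(l, e))))) * m divides j * m. Since j * m > 0, lcm(k, lcm(n, lcm(x, lcm(p, lcm(l, e))))) * m ≤ j * m.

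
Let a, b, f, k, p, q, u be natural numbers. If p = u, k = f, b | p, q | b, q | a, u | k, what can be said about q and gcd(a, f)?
q | gcd(a, f)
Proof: p = u and b | p, hence b | u. Since q | b, q | u. Since k = f and u | k, u | f. q | u, so q | f. Since q | a, q | gcd(a, f).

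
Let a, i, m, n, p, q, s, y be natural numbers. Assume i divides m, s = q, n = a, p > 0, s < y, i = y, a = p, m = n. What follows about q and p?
q < p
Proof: From s = q and s < y, q < y. m = n and n = a, therefore m = a. i divides m, so i divides a. Since a = p, i divides p. p > 0, so i ≤ p. i = y, so y ≤ p. q < y, so q < p.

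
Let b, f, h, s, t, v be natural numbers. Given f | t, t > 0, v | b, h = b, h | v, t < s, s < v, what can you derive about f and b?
f < b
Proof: Since f | t and t > 0, f ≤ t. h = b and h | v, hence b | v. Since v | b, v = b. t < s and s < v, hence t < v. v = b, so t < b. From f ≤ t, f < b.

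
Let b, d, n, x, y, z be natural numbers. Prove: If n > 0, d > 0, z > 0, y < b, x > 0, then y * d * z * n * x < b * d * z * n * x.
y < b and d > 0. By multiplying by a positive, y * d < b * d. Combining with z > 0, by multiplying by a positive, y * d * z < b * d * z. Combining with n > 0, by multiplying by a positive, y * d * z * n < b * d * z * n. Since x > 0, by multiplying by a positive, y * d * z * n * x < b * d * z * n * x.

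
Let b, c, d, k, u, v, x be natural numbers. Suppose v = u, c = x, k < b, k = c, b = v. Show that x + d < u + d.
From k = c and c = x, k = x. b = v and k < b, thus k < v. Since k = x, x < v. From v = u, x < u. Then x + d < u + d.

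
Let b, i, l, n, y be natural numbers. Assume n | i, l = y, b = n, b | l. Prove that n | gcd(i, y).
From b = n and b | l, n | l. l = y, so n | y. n | i, so n | gcd(i, y).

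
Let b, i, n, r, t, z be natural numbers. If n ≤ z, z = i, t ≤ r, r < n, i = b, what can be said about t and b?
t < b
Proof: z = i and i = b, thus z = b. t ≤ r and r < n, therefore t < n. Since n ≤ z, t < z. z = b, so t < b.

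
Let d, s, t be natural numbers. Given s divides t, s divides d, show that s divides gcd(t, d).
Because s divides t and s divides d, because common divisors divide the gcd, s divides gcd(t, d).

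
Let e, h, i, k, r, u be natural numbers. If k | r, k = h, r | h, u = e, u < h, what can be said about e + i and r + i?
e + i < r + i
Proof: k = h and k | r, therefore h | r. r | h, so h = r. u = e and u < h, therefore e < h. Since h = r, e < r. Then e + i < r + i.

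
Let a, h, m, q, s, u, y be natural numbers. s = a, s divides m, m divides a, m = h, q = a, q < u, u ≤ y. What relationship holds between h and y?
h < y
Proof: Because s = a and s divides m, a divides m. Since m divides a, a = m. m = h, so a = h. From q = a and q < u, a < u. u ≤ y, so a < y. a = h, so h < y.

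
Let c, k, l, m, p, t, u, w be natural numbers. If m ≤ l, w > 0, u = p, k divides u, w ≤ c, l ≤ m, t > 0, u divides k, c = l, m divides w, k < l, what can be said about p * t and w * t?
p * t < w * t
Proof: k divides u and u divides k, thus k = u. Since u = p, k = p. Because m ≤ l and l ≤ m, m = l. m divides w, so l divides w. Since w > 0, l ≤ w. c = l and w ≤ c, hence w ≤ l. From l ≤ w, l = w. k < l, so k < w. Since k = p, p < w. Since t > 0, by multiplying by a positive, p * t < w * t.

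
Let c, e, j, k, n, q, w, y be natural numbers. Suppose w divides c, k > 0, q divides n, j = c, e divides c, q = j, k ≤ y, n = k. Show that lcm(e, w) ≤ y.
Since e divides c and w divides c, lcm(e, w) divides c. q = j and q divides n, so j divides n. j = c, so c divides n. Because lcm(e, w) divides c, lcm(e, w) divides n. n = k, so lcm(e, w) divides k. From k > 0, lcm(e, w) ≤ k. k ≤ y, so lcm(e, w) ≤ y.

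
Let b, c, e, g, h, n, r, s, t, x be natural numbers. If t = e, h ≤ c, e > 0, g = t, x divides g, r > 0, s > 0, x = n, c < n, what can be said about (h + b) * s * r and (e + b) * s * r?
(h + b) * s * r < (e + b) * s * r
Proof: h ≤ c and c < n, thus h < n. g = t and t = e, thus g = e. From x divides g, x divides e. x = n, so n divides e. e > 0, so n ≤ e. Since h < n, h < e. Then h + b < e + b. From s > 0, by multiplying by a positive, (h + b) * s < (e + b) * s. Because r > 0, by multiplying by a positive, (h + b) * s * r < (e + b) * s * r.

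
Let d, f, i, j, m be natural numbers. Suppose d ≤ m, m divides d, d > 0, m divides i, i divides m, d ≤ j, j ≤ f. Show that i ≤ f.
Because m divides d and d > 0, m ≤ d. From d ≤ m, d = m. Since m divides i and i divides m, m = i. Since d = m, d = i. d ≤ j and j ≤ f, therefore d ≤ f. Since d = i, i ≤ f.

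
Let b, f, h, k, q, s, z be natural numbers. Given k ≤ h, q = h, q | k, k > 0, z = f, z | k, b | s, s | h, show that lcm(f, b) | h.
q = h and q | k, therefore h | k. k > 0, so h ≤ k. k ≤ h, so k = h. z = f and z | k, hence f | k. k = h, so f | h. Since b | s and s | h, b | h. From f | h, lcm(f, b) | h.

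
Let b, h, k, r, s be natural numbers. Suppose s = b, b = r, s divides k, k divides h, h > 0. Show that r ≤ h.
s = b and b = r, therefore s = r. s divides k and k divides h, therefore s divides h. h > 0, so s ≤ h. Since s = r, r ≤ h.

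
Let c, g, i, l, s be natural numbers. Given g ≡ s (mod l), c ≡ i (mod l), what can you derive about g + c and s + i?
g + c ≡ s + i (mod l)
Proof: From g ≡ s (mod l) and c ≡ i (mod l), by adding congruences, g + c ≡ s + i (mod l).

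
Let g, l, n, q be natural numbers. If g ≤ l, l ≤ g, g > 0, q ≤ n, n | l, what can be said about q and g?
q ≤ g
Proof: Because l ≤ g and g ≤ l, l = g. Because n | l, n | g. g > 0, so n ≤ g. Because q ≤ n, q ≤ g.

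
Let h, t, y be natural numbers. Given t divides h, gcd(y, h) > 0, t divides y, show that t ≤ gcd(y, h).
t divides y and t divides h, hence t divides gcd(y, h). From gcd(y, h) > 0, t ≤ gcd(y, h).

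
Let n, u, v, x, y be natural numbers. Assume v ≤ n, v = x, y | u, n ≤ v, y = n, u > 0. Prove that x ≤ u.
n ≤ v and v ≤ n, therefore n = v. Since v = x, n = x. Because y = n and y | u, n | u. Since n = x, x | u. u > 0, so x ≤ u.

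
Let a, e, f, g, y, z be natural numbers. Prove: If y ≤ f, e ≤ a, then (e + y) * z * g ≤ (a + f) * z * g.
From e ≤ a and y ≤ f, e + y ≤ a + f. By multiplying by a non-negative, (e + y) * z ≤ (a + f) * z. By multiplying by a non-negative, (e + y) * z * g ≤ (a + f) * z * g.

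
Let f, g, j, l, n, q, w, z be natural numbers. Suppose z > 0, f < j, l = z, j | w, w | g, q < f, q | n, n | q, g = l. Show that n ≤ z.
q | n and n | q, so q = n. Because g = l and l = z, g = z. j | w and w | g, therefore j | g. Since g = z, j | z. z > 0, so j ≤ z. Since f < j, f < z. Since q < f, q < z. Since q = n, n < z. Then n ≤ z.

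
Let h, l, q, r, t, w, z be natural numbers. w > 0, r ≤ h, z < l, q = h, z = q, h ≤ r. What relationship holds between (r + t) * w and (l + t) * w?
(r + t) * w < (l + t) * w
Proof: z = q and q = h, hence z = h. h ≤ r and r ≤ h, thus h = r. Because z = h, z = r. z < l, so r < l. Then r + t < l + t. Since w > 0, by multiplying by a positive, (r + t) * w < (l + t) * w.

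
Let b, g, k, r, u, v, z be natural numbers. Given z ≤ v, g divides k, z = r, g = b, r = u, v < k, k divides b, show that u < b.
g = b and g divides k, so b divides k. From k divides b, k = b. z = r and z ≤ v, thus r ≤ v. Since v < k, r < k. Since r = u, u < k. Since k = b, u < b.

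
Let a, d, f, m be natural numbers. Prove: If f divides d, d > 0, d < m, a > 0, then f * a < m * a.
From f divides d and d > 0, f ≤ d. d < m, so f < m. From a > 0, by multiplying by a positive, f * a < m * a.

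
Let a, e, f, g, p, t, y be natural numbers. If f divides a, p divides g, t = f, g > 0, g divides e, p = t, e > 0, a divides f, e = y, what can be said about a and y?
a ≤ y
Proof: p = t and t = f, hence p = f. f divides a and a divides f, hence f = a. From p = f, p = a. p divides g and g > 0, so p ≤ g. Since g divides e and e > 0, g ≤ e. Since e = y, g ≤ y. Since p ≤ g, p ≤ y. p = a, so a ≤ y.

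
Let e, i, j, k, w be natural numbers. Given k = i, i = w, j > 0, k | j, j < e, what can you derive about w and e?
w < e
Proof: Because k = i and i = w, k = w. Since k | j, w | j. Since j > 0, w ≤ j. j < e, so w < e.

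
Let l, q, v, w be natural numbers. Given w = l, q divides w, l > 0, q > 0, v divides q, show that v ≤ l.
Because v divides q and q > 0, v ≤ q. w = l and q divides w, therefore q divides l. l > 0, so q ≤ l. v ≤ q, so v ≤ l.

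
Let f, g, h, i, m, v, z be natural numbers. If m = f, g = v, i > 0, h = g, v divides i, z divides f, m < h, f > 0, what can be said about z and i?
z < i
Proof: From z divides f and f > 0, z ≤ f. Since h = g and g = v, h = v. Since m = f and m < h, f < h. Since h = v, f < v. Since v divides i and i > 0, v ≤ i. From f < v, f < i. z ≤ f, so z < i.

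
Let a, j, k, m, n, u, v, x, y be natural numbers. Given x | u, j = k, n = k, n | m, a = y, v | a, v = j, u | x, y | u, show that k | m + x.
n = k and n | m, thus k | m. Since v = j and j = k, v = k. a = y and v | a, hence v | y. Since v = k, k | y. Because u | x and x | u, u = x. Since y | u, y | x. Since k | y, k | x. Since k | m, k | m + x.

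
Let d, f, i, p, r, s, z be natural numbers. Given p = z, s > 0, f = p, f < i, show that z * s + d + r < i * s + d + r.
f = p and p = z, so f = z. From f < i, z < i. s > 0, so z * s < i * s. Then z * s + d < i * s + d. Then z * s + d + r < i * s + d + r.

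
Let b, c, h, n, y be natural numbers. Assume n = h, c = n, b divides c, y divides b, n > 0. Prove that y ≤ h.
y divides b and b divides c, hence y divides c. c = n, so y divides n. Since n > 0, y ≤ n. Since n = h, y ≤ h.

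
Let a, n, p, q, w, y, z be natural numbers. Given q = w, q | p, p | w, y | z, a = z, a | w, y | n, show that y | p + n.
Since q = w and q | p, w | p. p | w, so w = p. a = z and a | w, therefore z | w. y | z, so y | w. Since w = p, y | p. Because y | n, y | p + n.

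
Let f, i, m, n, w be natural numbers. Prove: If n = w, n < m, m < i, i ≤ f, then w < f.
n = w and n < m, therefore w < m. m < i, so w < i. Since i ≤ f, w < f.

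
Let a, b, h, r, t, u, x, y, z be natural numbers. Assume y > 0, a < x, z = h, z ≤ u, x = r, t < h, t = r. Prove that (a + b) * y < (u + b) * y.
x = r and a < x, therefore a < r. Since z = h and z ≤ u, h ≤ u. Since t < h, t < u. Since t = r, r < u. a < r, so a < u. Then a + b < u + b. y > 0, so (a + b) * y < (u + b) * y.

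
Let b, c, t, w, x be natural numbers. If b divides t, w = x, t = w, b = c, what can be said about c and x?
c divides x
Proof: t = w and w = x, thus t = x. b = c and b divides t, thus c divides t. t = x, so c divides x.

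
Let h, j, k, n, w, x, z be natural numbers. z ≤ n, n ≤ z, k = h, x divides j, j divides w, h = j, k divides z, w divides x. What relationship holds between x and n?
x divides n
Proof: Because j divides w and w divides x, j divides x. x divides j, so j = x. k = h and h = j, thus k = j. z ≤ n and n ≤ z, hence z = n. Since k divides z, k divides n. Since k = j, j divides n. j = x, so x divides n.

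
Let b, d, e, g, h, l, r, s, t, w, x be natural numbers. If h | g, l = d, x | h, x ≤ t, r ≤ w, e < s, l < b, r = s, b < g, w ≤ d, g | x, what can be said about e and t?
e < t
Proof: x | h and h | g, thus x | g. Because g | x, g = x. r ≤ w and w ≤ d, so r ≤ d. l = d and l < b, therefore d < b. From b < g, d < g. r ≤ d, so r < g. r = s, so s < g. From g = x, s < x. Since x ≤ t, s < t. e < s, so e < t.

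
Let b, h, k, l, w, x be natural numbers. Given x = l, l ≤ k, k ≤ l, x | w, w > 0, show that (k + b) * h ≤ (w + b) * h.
l ≤ k and k ≤ l, hence l = k. Since x = l, x = k. Since x | w and w > 0, x ≤ w. From x = k, k ≤ w. Then k + b ≤ w + b. Then (k + b) * h ≤ (w + b) * h.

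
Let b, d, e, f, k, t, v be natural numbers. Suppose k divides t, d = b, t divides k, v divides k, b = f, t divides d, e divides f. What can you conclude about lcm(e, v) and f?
lcm(e, v) divides f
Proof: d = b and b = f, thus d = f. Because t divides k and k divides t, t = k. Since t divides d, k divides d. d = f, so k divides f. Since v divides k, v divides f. e divides f, so lcm(e, v) divides f.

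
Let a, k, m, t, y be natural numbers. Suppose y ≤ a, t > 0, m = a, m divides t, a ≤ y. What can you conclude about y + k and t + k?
y + k ≤ t + k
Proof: a ≤ y and y ≤ a, therefore a = y. m = a and m divides t, thus a divides t. t > 0, so a ≤ t. a = y, so y ≤ t. Then y + k ≤ t + k.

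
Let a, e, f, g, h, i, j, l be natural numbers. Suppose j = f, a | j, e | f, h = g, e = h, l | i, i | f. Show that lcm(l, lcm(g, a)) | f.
From l | i and i | f, l | f. Because e = h and h = g, e = g. Since e | f, g | f. Because j = f and a | j, a | f. Since g | f, lcm(g, a) | f. Since l | f, lcm(l, lcm(g, a)) | f.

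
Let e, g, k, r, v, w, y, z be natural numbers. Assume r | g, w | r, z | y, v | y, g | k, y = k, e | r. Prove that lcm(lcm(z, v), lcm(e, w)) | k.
From z | y and v | y, lcm(z, v) | y. y = k, so lcm(z, v) | k. e | r and w | r, so lcm(e, w) | r. r | g, so lcm(e, w) | g. Since g | k, lcm(e, w) | k. From lcm(z, v) | k, lcm(lcm(z, v), lcm(e, w)) | k.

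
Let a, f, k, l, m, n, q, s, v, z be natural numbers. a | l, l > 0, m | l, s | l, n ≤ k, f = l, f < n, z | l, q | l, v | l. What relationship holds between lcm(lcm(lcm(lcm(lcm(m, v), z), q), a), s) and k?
lcm(lcm(lcm(lcm(lcm(m, v), z), q), a), s) < k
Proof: m | l and v | l, so lcm(m, v) | l. Since z | l, lcm(lcm(m, v), z) | l. Since q | l, lcm(lcm(lcm(m, v), z), q) | l. a | l, so lcm(lcm(lcm(lcm(m, v), z), q), a) | l. s | l, so lcm(lcm(lcm(lcm(lcm(m, v), z), q), a), s) | l. l > 0, so lcm(lcm(lcm(lcm(lcm(m, v), z), q), a), s) ≤ l. From f < n and n ≤ k, f < k. Since f = l, l < k. lcm(lcm(lcm(lcm(lcm(m, v), z), q), a), s) ≤ l, so lcm(lcm(lcm(lcm(lcm(m, v), z), q), a), s) < k.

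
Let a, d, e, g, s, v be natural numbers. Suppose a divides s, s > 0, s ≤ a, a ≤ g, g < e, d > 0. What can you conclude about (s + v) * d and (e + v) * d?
(s + v) * d < (e + v) * d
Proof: From a divides s and s > 0, a ≤ s. Since s ≤ a, a = s. From a ≤ g, s ≤ g. g < e, so s < e. Then s + v < e + v. Since d > 0, by multiplying by a positive, (s + v) * d < (e + v) * d.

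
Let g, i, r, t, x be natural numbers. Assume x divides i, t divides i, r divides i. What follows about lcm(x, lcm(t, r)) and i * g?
lcm(x, lcm(t, r)) divides i * g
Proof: Because t divides i and r divides i, lcm(t, r) divides i. Since x divides i, lcm(x, lcm(t, r)) divides i. Then lcm(x, lcm(t, r)) divides i * g.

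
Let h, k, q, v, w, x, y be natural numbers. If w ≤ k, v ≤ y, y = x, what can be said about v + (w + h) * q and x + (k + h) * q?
v + (w + h) * q ≤ x + (k + h) * q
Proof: y = x and v ≤ y, therefore v ≤ x. w ≤ k, thus w + h ≤ k + h. By multiplying by a non-negative, (w + h) * q ≤ (k + h) * q. Because v ≤ x, v + (w + h) * q ≤ x + (k + h) * q.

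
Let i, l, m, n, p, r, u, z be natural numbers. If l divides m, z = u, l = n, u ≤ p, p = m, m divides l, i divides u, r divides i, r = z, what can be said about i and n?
i ≤ n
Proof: Since m divides l and l divides m, m = l. l = n, so m = n. r = z and r divides i, hence z divides i. Since z = u, u divides i. Since i divides u, u = i. Since p = m and u ≤ p, u ≤ m. Since u = i, i ≤ m. m = n, so i ≤ n.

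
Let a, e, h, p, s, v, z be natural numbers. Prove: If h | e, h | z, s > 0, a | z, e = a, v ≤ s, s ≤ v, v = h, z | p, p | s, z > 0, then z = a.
h | z and z > 0, so h ≤ z. s ≤ v and v ≤ s, therefore s = v. v = h, so s = h. Because z | p and p | s, z | s. s > 0, so z ≤ s. Since s = h, z ≤ h. Since h ≤ z, h = z. Because e = a and h | e, h | a. Since h = z, z | a. a | z, so z = a.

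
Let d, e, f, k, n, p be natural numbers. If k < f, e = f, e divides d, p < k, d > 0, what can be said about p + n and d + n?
p + n < d + n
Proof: p < k and k < f, so p < f. e = f and e divides d, hence f divides d. Since d > 0, f ≤ d. Since p < f, p < d. Then p + n < d + n.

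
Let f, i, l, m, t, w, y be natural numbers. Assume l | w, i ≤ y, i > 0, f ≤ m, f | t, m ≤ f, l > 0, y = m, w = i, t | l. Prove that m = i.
y = m and i ≤ y, hence i ≤ m. Since f ≤ m and m ≤ f, f = m. Since f | t and t | l, f | l. Because l > 0, f ≤ l. Since f = m, m ≤ l. w = i and l | w, therefore l | i. Since i > 0, l ≤ i. m ≤ l, so m ≤ i. Since i ≤ m, i = m. Then m = i.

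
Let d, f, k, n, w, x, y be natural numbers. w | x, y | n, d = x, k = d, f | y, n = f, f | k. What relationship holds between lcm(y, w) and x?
lcm(y, w) | x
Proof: From n = f and y | n, y | f. From f | y, f = y. Because k = d and d = x, k = x. Because f | k, f | x. Since f = y, y | x. w | x, so lcm(y, w) | x.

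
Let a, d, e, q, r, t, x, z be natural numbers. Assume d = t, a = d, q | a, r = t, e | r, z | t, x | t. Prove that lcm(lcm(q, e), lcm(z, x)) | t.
a = d and q | a, so q | d. d = t, so q | t. Because r = t and e | r, e | t. q | t, so lcm(q, e) | t. z | t and x | t, thus lcm(z, x) | t. lcm(q, e) | t, so lcm(lcm(q, e), lcm(z, x)) | t.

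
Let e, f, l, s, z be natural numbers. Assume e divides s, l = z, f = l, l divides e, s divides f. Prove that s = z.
f = l and s divides f, therefore s divides l. l divides e and e divides s, therefore l divides s. s divides l, so s = l. Since l = z, s = z.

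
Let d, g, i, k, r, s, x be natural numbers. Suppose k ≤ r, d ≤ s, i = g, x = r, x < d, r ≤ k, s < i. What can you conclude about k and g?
k < g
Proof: r ≤ k and k ≤ r, hence r = k. x < d and d ≤ s, so x < s. Since s < i, x < i. Since x = r, r < i. Since i = g, r < g. r = k, so k < g.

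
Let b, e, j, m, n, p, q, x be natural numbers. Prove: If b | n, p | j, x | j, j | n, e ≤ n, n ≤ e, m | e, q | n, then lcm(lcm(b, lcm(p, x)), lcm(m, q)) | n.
p | j and x | j, thus lcm(p, x) | j. j | n, so lcm(p, x) | n. Since b | n, lcm(b, lcm(p, x)) | n. e ≤ n and n ≤ e, therefore e = n. m | e, so m | n. Since q | n, lcm(m, q) | n. Since lcm(b, lcm(p, x)) | n, lcm(lcm(b, lcm(p, x)), lcm(m, q)) | n.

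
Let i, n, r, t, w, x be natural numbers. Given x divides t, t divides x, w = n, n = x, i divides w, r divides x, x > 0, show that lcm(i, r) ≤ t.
x divides t and t divides x, therefore x = t. w = n and n = x, so w = x. i divides w, so i divides x. From r divides x, lcm(i, r) divides x. Since x > 0, lcm(i, r) ≤ x. x = t, so lcm(i, r) ≤ t.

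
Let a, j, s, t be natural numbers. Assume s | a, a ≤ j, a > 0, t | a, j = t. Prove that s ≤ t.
Since j = t and a ≤ j, a ≤ t. t | a and a > 0, thus t ≤ a. a ≤ t, so a = t. s | a and a > 0, so s ≤ a. a = t, so s ≤ t.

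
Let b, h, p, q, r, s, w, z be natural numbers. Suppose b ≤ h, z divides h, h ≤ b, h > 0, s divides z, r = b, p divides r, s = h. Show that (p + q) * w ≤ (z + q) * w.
s = h and s divides z, hence h divides z. Since z divides h, h = z. b ≤ h and h ≤ b, thus b = h. r = b and p divides r, hence p divides b. b = h, so p divides h. Since h > 0, p ≤ h. Since h = z, p ≤ z. Then p + q ≤ z + q. By multiplying by a non-negative, (p + q) * w ≤ (z + q) * w.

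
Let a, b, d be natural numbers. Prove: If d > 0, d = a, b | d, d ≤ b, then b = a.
From b | d and d > 0, b ≤ d. d ≤ b, so b = d. Since d = a, b = a.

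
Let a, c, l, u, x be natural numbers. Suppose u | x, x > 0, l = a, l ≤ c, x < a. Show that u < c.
u | x and x > 0, hence u ≤ x. l = a and l ≤ c, so a ≤ c. Since x < a, x < c. Since u ≤ x, u < c.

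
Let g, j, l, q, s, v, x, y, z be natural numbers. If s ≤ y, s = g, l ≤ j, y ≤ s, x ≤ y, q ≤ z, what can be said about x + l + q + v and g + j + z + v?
x + l + q + v ≤ g + j + z + v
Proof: Because y ≤ s and s ≤ y, y = s. Since s = g, y = g. Because x ≤ y, x ≤ g. l ≤ j and q ≤ z, thus l + q ≤ j + z. Then l + q + v ≤ j + z + v. x ≤ g, so x + l + q + v ≤ g + j + z + v.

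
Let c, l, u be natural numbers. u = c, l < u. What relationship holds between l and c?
l < c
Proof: Since u = c and l < u, by substitution, l < c.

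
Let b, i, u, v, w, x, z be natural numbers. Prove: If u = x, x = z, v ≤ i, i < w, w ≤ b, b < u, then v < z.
Since u = x and x = z, u = z. Since w ≤ b and b < u, w < u. Because i < w, i < u. v ≤ i, so v < u. Since u = z, v < z.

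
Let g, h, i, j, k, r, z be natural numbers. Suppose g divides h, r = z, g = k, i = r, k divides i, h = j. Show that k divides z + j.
i = r and r = z, so i = z. Since k divides i, k divides z. From h = j and g divides h, g divides j. g = k, so k divides j. k divides z, so k divides z + j.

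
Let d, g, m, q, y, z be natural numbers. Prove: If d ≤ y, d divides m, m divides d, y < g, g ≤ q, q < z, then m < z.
Since d divides m and m divides d, d = m. Because d ≤ y and y < g, d < g. Since g ≤ q, d < q. d = m, so m < q. Since q < z, m < z.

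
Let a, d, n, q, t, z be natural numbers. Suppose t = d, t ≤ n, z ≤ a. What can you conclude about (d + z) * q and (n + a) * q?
(d + z) * q ≤ (n + a) * q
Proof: Because t = d and t ≤ n, d ≤ n. Because z ≤ a, d + z ≤ n + a. Then (d + z) * q ≤ (n + a) * q.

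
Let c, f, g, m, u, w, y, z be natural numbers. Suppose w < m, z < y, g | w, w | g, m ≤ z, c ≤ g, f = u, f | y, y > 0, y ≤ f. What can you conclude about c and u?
c < u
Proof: From f | y and y > 0, f ≤ y. Since y ≤ f, y = f. Since f = u, y = u. Since g | w and w | g, g = w. c ≤ g, so c ≤ w. Since m ≤ z and z < y, m < y. Since w < m, w < y. c ≤ w, so c < y. Since y = u, c < u.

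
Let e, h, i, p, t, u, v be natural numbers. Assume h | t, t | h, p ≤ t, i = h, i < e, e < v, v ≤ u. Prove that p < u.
From h | t and t | h, h = t. Since i = h, i = t. From i < e, t < e. From e < v and v ≤ u, e < u. t < e, so t < u. p ≤ t, so p < u.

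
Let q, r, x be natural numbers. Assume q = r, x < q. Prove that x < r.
q = r and x < q. By substitution, x < r.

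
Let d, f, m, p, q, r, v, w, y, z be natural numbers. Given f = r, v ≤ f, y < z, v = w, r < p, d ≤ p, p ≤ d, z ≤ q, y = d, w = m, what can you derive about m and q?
m < q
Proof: From v = w and w = m, v = m. f = r and v ≤ f, hence v ≤ r. Since v = m, m ≤ r. d ≤ p and p ≤ d, thus d = p. y = d and y < z, hence d < z. z ≤ q, so d < q. Since d = p, p < q. Since r < p, r < q. Since m ≤ r, m < q.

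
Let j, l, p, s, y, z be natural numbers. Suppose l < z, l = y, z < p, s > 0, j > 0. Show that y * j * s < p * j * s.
Because l = y and l < z, y < z. z < p, so y < p. Since j > 0, y * j < p * j. Since s > 0, y * j * s < p * j * s.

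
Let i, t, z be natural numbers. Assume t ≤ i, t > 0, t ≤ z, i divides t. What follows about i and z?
i ≤ z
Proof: i divides t and t > 0, so i ≤ t. t ≤ i, so t = i. Since t ≤ z, i ≤ z.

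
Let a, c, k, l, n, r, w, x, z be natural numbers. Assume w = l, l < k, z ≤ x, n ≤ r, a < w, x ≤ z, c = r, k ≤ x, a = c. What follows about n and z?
n < z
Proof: Since a = c and a < w, c < w. Since c = r, r < w. w = l, so r < l. x ≤ z and z ≤ x, thus x = z. Because k ≤ x, k ≤ z. l < k, so l < z. r < l, so r < z. Since n ≤ r, n < z.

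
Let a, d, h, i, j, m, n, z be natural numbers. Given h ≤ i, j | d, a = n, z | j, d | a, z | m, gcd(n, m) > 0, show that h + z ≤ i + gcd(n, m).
j | d and d | a, so j | a. From a = n, j | n. From z | j, z | n. z | m, so z | gcd(n, m). gcd(n, m) > 0, so z ≤ gcd(n, m). Since h ≤ i, h + z ≤ i + gcd(n, m).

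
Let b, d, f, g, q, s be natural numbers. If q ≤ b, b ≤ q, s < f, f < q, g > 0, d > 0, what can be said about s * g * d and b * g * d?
s * g * d < b * g * d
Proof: q ≤ b and b ≤ q, so q = b. Because s < f and f < q, s < q. q = b, so s < b. Since g > 0, s * g < b * g. d > 0, so s * g * d < b * g * d.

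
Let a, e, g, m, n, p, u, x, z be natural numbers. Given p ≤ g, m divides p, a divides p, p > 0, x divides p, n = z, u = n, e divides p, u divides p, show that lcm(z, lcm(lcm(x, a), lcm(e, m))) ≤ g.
u = n and n = z, so u = z. Because u divides p, z divides p. x divides p and a divides p, so lcm(x, a) divides p. e divides p and m divides p, thus lcm(e, m) divides p. Since lcm(x, a) divides p, lcm(lcm(x, a), lcm(e, m)) divides p. Since z divides p, lcm(z, lcm(lcm(x, a), lcm(e, m))) divides p. Since p > 0, lcm(z, lcm(lcm(x, a), lcm(e, m))) ≤ p. p ≤ g, so lcm(z, lcm(lcm(x, a), lcm(e, m))) ≤ g.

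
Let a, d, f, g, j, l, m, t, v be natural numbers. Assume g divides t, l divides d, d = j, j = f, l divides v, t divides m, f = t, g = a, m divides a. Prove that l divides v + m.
Because g = a and g divides t, a divides t. m divides a, so m divides t. Since t divides m, t = m. j = f and f = t, hence j = t. d = j and l divides d, thus l divides j. j = t, so l divides t. From t = m, l divides m. l divides v, so l divides v + m.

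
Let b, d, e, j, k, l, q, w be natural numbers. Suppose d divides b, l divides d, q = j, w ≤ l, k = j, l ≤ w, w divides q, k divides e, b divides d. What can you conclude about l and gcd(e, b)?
l divides gcd(e, b)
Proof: Because w ≤ l and l ≤ w, w = l. Because q = j and w divides q, w divides j. From w = l, l divides j. k = j and k divides e, hence j divides e. From l divides j, l divides e. Because d divides b and b divides d, d = b. l divides d, so l divides b. l divides e, so l divides gcd(e, b).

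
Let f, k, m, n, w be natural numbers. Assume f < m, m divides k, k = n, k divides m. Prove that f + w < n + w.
Since m divides k and k divides m, m = k. Since k = n, m = n. f < m, so f < n. Then f + w < n + w.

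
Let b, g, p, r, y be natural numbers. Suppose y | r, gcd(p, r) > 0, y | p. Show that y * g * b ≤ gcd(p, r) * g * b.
Because y | p and y | r, y | gcd(p, r). Since gcd(p, r) > 0, y ≤ gcd(p, r). Then y * g ≤ gcd(p, r) * g. Then y * g * b ≤ gcd(p, r) * g * b.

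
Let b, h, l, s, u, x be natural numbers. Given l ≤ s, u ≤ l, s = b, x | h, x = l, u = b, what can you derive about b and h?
b | h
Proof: From s = b and l ≤ s, l ≤ b. u = b and u ≤ l, therefore b ≤ l. l ≤ b, so l = b. x = l and x | h, so l | h. l = b, so b | h.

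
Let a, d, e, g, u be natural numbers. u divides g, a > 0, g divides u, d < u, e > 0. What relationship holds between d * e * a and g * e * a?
d * e * a < g * e * a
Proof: u divides g and g divides u, so u = g. d < u, so d < g. Because e > 0, by multiplying by a positive, d * e < g * e. Combined with a > 0, by multiplying by a positive, d * e * a < g * e * a.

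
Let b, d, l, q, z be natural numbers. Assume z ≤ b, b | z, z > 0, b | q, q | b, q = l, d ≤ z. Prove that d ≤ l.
b | z and z > 0, hence b ≤ z. z ≤ b, so z = b. From b | q and q | b, b = q. z = b, so z = q. Since q = l, z = l. Since d ≤ z, d ≤ l.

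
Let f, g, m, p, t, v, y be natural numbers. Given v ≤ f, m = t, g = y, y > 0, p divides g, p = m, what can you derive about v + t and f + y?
v + t ≤ f + y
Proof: p = m and m = t, thus p = t. g = y and p divides g, therefore p divides y. Since y > 0, p ≤ y. From p = t, t ≤ y. Since v ≤ f, v + t ≤ f + y.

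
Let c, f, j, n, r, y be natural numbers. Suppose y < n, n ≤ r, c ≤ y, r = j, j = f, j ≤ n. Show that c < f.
r = j and n ≤ r, hence n ≤ j. Since j ≤ n, n = j. Since j = f, n = f. c ≤ y and y < n, therefore c < n. Because n = f, c < f.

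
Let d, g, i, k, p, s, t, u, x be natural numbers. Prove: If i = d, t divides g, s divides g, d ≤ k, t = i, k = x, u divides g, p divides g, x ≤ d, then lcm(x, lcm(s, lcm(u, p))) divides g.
From k = x and d ≤ k, d ≤ x. Since x ≤ d, d = x. Since i = d, i = x. t = i and t divides g, thus i divides g. i = x, so x divides g. Because u divides g and p divides g, lcm(u, p) divides g. s divides g, so lcm(s, lcm(u, p)) divides g. From x divides g, lcm(x, lcm(s, lcm(u, p))) divides g.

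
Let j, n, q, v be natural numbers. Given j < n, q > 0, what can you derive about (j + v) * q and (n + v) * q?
(j + v) * q < (n + v) * q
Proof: From j < n, j + v < n + v. Since q > 0, by multiplying by a positive, (j + v) * q < (n + v) * q.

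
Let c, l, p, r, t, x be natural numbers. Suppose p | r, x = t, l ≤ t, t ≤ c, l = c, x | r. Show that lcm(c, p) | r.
Since l = c and l ≤ t, c ≤ t. t ≤ c, so t = c. From x = t and x | r, t | r. From t = c, c | r. Since p | r, lcm(c, p) | r.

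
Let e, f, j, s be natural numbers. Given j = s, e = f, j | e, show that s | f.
j = s and j | e, hence s | e. Because e = f, s | f.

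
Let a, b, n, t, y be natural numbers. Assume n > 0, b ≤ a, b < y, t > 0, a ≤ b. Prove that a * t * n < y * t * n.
b ≤ a and a ≤ b, therefore b = a. Since b < y, a < y. t > 0, so a * t < y * t. Since n > 0, a * t * n < y * t * n.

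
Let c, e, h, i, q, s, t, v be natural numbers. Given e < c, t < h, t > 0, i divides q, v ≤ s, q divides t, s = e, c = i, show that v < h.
s = e and v ≤ s, so v ≤ e. e < c, so v < c. Since c = i, v < i. i divides q and q divides t, thus i divides t. Since t > 0, i ≤ t. Because v < i, v < t. t < h, so v < h.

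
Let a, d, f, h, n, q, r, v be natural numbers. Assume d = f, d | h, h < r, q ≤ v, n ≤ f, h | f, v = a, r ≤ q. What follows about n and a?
n < a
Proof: d = f and d | h, hence f | h. h | f, so h = f. h < r and r ≤ q, hence h < q. Since q ≤ v, h < v. Because h = f, f < v. n ≤ f, so n < v. Because v = a, n < a.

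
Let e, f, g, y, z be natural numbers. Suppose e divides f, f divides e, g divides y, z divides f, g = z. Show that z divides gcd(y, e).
g = z and g divides y, thus z divides y. f divides e and e divides f, thus f = e. Because z divides f, z divides e. z divides y, so z divides gcd(y, e).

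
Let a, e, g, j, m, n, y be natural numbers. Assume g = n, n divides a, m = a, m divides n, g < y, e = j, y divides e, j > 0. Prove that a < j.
m = a and m divides n, therefore a divides n. n divides a, so n = a. Since g = n, g = a. From e = j and y divides e, y divides j. j > 0, so y ≤ j. Since g < y, g < j. Since g = a, a < j.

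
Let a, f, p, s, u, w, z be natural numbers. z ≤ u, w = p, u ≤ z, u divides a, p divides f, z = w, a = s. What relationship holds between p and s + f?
p divides s + f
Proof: Since u ≤ z and z ≤ u, u = z. Since z = w, u = w. Since w = p, u = p. a = s and u divides a, hence u divides s. Since u = p, p divides s. Since p divides f, p divides s + f.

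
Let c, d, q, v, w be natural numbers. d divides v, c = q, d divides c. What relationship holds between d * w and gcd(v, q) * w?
d * w divides gcd(v, q) * w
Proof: c = q and d divides c, hence d divides q. Since d divides v, d divides gcd(v, q). Then d * w divides gcd(v, q) * w.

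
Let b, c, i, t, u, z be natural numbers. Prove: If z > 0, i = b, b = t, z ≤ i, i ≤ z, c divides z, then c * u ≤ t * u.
z ≤ i and i ≤ z, so z = i. i = b, so z = b. b = t, so z = t. Because c divides z and z > 0, c ≤ z. Since z = t, c ≤ t. By multiplying by a non-negative, c * u ≤ t * u.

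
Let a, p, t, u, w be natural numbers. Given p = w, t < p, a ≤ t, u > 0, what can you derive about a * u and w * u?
a * u < w * u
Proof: a ≤ t and t < p, therefore a < p. p = w, so a < w. Using u > 0, by multiplying by a positive, a * u < w * u.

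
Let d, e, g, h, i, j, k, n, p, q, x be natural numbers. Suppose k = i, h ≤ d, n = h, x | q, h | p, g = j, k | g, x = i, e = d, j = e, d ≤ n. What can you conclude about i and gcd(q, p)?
i | gcd(q, p)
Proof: x = i and x | q, so i | q. g = j and k | g, so k | j. j = e, so k | e. e = d, so k | d. From k = i, i | d. n = h and d ≤ n, thus d ≤ h. h ≤ d, so h = d. h | p, so d | p. Since i | d, i | p. Since i | q, i | gcd(q, p).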